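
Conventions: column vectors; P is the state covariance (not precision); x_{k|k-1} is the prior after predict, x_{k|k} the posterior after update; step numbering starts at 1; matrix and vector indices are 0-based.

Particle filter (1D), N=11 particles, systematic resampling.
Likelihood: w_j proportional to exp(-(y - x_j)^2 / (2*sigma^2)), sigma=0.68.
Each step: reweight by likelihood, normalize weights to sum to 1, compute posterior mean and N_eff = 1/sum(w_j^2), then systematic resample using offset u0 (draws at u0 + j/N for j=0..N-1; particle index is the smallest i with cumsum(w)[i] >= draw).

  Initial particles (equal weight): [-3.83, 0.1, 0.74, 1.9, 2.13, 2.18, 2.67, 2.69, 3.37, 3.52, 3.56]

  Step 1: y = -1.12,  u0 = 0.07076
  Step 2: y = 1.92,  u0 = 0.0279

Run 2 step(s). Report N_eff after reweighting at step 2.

step 1: w=[0.0016, 0.8922, 0.1059, 0.0002, 0.0000, 0.0000, 0.0000, 0.0000, 0.0000, 0.0000, 0.0000]  mean=0.1621  Neff=1.2387  idx=[1, 1, 1, 1, 1, 1, 1, 1, 1, 1, 2]
step 2: w=[0.0556, 0.0556, 0.0556, 0.0556, 0.0556, 0.0556, 0.0556, 0.0556, 0.0556, 0.0556, 0.4436]  mean=0.3839  Neff=4.3906  idx=[0, 2, 3, 5, 7, 8, 10, 10, 10, 10, 10]

N_eff = 4.3906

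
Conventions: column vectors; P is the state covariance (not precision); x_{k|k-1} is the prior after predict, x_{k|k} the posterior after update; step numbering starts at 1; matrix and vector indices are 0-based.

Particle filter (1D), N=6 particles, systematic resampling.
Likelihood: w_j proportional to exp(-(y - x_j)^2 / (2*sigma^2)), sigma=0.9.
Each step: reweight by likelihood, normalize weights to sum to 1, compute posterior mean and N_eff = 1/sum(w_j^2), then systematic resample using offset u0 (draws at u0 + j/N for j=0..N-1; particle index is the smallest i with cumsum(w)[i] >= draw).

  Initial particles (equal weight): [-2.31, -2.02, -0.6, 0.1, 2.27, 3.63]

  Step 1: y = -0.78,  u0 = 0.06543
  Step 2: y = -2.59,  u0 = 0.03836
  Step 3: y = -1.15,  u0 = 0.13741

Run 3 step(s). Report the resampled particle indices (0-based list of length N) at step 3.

step 1: w=[0.1059, 0.1739, 0.4403, 0.2785, 0.0014, 0.0000]  mean=-0.8289  Neff=3.1963  idx=[0, 1, 2, 2, 3, 3]
step 2: w=[0.4842, 0.4159, 0.0441, 0.0441, 0.0058, 0.0058]  mean=-2.0104  Neff=2.4307  idx=[0, 0, 0, 1, 1, 1]
step 3: w=[0.1367, 0.1367, 0.1367, 0.1966, 0.1966, 0.1966]  mean=-2.1389  Neff=5.8123  idx=[1, 2, 3, 4, 5, 5]

resampled_idx = [1, 2, 3, 4, 5, 5]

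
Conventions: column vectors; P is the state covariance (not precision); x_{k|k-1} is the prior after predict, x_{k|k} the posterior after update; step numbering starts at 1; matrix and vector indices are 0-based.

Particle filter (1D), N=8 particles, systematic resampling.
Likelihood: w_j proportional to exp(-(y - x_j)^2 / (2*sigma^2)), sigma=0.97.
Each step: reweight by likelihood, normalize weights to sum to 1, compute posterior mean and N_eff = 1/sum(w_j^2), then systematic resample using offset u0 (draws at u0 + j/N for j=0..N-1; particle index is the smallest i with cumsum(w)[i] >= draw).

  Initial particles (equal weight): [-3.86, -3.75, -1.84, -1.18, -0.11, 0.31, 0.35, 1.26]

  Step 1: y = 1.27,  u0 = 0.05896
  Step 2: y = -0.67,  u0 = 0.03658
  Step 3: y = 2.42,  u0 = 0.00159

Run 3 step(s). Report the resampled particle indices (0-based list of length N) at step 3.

step 1: w=[0.0000, 0.0000, 0.0022, 0.0155, 0.1366, 0.2303, 0.2397, 0.3758]  mean=0.5914  Neff=3.6958  idx=[4, 5, 5, 6, 6, 7, 7, 7]
step 2: w=[0.2344, 0.1662, 0.1662, 0.1593, 0.1593, 0.0382, 0.0382, 0.0382]  mean=0.3333  Neff=6.0504  idx=[0, 0, 1, 2, 2, 3, 4, 5]
step 3: w=[0.0320, 0.0320, 0.0900, 0.0900, 0.0900, 0.0984, 0.0984, 0.4692]  mean=0.7367  Neff=3.7614  idx=[0, 2, 4, 5, 6, 7, 7, 7]

resampled_idx = [0, 2, 4, 5, 6, 7, 7, 7]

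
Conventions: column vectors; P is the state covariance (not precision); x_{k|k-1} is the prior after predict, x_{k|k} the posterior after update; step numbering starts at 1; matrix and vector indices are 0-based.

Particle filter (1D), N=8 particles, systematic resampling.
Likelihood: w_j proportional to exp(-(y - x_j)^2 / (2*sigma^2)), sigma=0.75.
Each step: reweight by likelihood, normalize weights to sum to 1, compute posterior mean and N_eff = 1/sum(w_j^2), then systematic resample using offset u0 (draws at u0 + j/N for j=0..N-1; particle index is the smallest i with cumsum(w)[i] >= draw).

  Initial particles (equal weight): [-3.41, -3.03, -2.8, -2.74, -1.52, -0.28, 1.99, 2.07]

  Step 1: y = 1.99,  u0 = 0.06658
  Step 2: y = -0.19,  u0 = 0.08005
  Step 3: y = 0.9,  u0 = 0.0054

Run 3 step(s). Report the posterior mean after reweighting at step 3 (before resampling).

post_mean = 2.0268

step 1: w=[0.0000, 0.0000, 0.0000, 0.0000, 0.0000, 0.0051, 0.4989, 0.4960]  mean=2.0180  Neff=2.0205  idx=[6, 6, 6, 6, 7, 7, 7, 7]
step 2: w=[0.1446, 0.1446, 0.1446, 0.1446, 0.1054, 0.1054, 0.1054, 0.1054]  mean=2.0237  Neff=7.8086  idx=[0, 1, 2, 3, 4, 5, 6, 7]
step 3: w=[0.1350, 0.1350, 0.1350, 0.1350, 0.1150, 0.1150, 0.1150, 0.1150]  mean=2.0268  Neff=7.9489  idx=[0, 0, 1, 2, 3, 4, 5, 6]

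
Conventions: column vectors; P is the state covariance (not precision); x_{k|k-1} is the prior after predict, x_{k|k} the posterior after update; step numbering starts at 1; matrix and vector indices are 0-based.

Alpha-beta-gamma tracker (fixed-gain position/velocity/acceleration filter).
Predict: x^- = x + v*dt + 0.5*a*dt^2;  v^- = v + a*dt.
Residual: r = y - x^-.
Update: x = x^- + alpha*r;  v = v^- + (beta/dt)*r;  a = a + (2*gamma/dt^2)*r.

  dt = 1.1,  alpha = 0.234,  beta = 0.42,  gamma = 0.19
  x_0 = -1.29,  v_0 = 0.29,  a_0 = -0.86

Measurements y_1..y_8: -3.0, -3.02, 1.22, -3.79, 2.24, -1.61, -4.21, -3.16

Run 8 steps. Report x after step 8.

x_post = 2.4772

step 1: x_pred=-1.4913  r=-1.5087  x^+=-1.8443  v^+=-1.2320  a^+=-1.3338
step 2: x_pred=-4.0065  r=0.9865  x^+=-3.7757  v^+=-2.3226  a^+=-1.0240
step 3: x_pred=-6.9500  r=8.1700  x^+=-5.0382  v^+=-0.3295  a^+=1.5418
step 4: x_pred=-4.4679  r=0.6779  x^+=-4.3092  v^+=1.6253  a^+=1.7547
step 5: x_pred=-1.4598  r=3.6998  x^+=-0.5940  v^+=4.9681  a^+=2.9166
step 6: x_pred=6.6355  r=-8.2455  x^+=4.7060  v^+=5.0281  a^+=0.3271
step 7: x_pred=10.4349  r=-14.6449  x^+=7.0080  v^+=-0.2037  a^+=-4.2721
step 8: x_pred=4.1993  r=-7.3593  x^+=2.4772  v^+=-7.7129  a^+=-6.5833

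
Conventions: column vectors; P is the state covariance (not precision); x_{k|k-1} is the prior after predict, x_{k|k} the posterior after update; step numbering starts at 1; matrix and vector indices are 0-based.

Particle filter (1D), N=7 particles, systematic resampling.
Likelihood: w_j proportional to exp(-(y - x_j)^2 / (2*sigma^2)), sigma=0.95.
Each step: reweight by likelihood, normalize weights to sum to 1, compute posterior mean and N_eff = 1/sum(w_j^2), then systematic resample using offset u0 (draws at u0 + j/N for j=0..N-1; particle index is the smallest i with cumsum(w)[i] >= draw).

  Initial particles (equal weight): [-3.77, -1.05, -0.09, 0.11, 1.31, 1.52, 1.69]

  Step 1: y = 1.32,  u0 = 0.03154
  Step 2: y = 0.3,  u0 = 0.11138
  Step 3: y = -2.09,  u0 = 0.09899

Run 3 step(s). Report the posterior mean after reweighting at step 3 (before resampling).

step 1: w=[0.0000, 0.0119, 0.0892, 0.1192, 0.2684, 0.2625, 0.2488]  mean=1.1635  Neff=4.4422  idx=[2, 3, 4, 4, 5, 5, 6]
step 2: w=[0.2160, 0.2303, 0.1335, 0.1335, 0.1030, 0.1030, 0.0806]  mean=0.8051  Neff=6.1318  idx=[0, 1, 1, 2, 3, 5, 6]
step 3: w=[0.4355, 0.2735, 0.2735, 0.0066, 0.0066, 0.0029, 0.0015]  mean=0.0452  Neff=2.9471  idx=[0, 0, 0, 1, 1, 2, 2]

post_mean = 0.0452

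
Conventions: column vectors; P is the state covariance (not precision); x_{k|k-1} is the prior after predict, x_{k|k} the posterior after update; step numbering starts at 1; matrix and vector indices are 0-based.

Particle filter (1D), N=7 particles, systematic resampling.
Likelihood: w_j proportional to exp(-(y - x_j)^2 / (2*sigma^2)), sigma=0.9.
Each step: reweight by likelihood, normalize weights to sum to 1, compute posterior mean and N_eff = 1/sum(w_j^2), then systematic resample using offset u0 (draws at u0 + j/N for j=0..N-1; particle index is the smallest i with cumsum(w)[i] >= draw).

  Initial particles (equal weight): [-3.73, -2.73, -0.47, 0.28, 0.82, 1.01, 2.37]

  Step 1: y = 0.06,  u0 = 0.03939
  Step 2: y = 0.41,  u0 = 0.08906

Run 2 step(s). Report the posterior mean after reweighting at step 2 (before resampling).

post_mean = 0.3879

step 1: w=[0.0000, 0.0026, 0.2686, 0.3101, 0.2237, 0.1830, 0.0119]  mean=0.3496  Neff=3.9679  idx=[2, 2, 3, 3, 4, 4, 5]
step 2: w=[0.1065, 0.1065, 0.1700, 0.1700, 0.1548, 0.1548, 0.1375]  mean=0.3879  Neff=6.7895  idx=[0, 2, 2, 3, 4, 5, 6]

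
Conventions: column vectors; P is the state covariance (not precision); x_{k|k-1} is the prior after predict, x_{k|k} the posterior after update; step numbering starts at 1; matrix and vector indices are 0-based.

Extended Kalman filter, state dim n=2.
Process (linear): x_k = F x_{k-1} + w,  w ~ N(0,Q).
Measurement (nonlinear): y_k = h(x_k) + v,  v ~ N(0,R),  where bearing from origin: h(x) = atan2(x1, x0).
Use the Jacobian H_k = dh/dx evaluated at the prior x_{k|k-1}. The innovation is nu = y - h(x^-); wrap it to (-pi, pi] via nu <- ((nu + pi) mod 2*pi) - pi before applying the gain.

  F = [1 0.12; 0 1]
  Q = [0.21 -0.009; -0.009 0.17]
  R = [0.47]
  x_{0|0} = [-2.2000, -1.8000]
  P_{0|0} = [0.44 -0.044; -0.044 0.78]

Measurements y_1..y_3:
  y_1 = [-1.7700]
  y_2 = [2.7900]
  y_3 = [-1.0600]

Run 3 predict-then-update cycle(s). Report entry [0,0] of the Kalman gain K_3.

step 1: x^-=[-2.4160, -1.8000]  P^-=[0.6507 0.0406; 0.0406 0.9500]  H_jac=[0.1983 -0.2662]  S=[0.5586]  K=[0.2116; -0.4382]  nu=[0.7313]  x^+=[-2.2612, -2.1205]  P^+=[0.6257 0.0924; 0.0924 0.8427]
step 2: x^-=[-2.5157, -2.1205]  P^-=[0.8700 0.1845; 0.1845 1.0127]  H_jac=[0.1959 -0.2324]  S=[0.5413]  K=[0.2356; -0.3680]  nu=[-1.0520]  x^+=[-2.7635, -1.7333]  P^+=[0.8399 0.2315; 0.2315 0.9394]
step 3: x^-=[-2.9715, -1.7333]  P^-=[1.1190 0.3352; 0.3352 1.1094]  H_jac=[0.1465 -0.2511]  S=[0.5393]  K=[0.1478; -0.4255]  nu=[1.5535]  x^+=[-2.7419, -2.3944]  P^+=[1.1072 0.3691; 0.3691 1.0118]

K[0,0] = 0.1478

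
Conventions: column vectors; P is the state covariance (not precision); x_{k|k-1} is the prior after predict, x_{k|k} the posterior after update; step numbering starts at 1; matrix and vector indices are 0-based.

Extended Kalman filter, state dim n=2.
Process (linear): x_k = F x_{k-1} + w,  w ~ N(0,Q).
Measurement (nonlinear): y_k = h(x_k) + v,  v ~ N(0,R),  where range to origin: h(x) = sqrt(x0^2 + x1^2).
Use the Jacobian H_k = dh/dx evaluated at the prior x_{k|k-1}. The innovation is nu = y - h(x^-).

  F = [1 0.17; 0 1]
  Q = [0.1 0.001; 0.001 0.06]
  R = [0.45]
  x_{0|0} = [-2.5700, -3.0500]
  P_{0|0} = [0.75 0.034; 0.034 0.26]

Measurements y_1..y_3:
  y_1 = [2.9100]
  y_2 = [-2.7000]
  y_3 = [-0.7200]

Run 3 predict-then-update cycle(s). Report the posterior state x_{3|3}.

x_post = [-0.2060, -0.4153]

step 1: x^-=[-3.0885, -3.0500]  P^-=[0.8691 0.0792; 0.0792 0.3200]  H_jac=[-0.7115 -0.7027]  S=[1.1272]  K=[-0.5980; -0.2495]  nu=[-1.4307]  x^+=[-2.2330, -2.6931]  P^+=[0.4660 -0.0890; -0.0890 0.2498]
step 2: x^-=[-2.6908, -2.6931]  P^-=[0.5430 -0.0455; -0.0455 0.3098]  H_jac=[-0.7068 -0.7074]  S=[0.8308]  K=[-0.4232; -0.2251]  nu=[-6.5070]  x^+=[0.0630, -1.2282]  P^+=[0.3942 -0.1246; -0.1246 0.2677]
step 3: x^-=[-0.1458, -1.2282]  P^-=[0.4595 -0.0781; -0.0781 0.3277]  H_jac=[-0.1178 -0.9930]  S=[0.7613]  K=[0.0308; -0.4154]  nu=[-1.9568]  x^+=[-0.2060, -0.4153]  P^+=[0.4588 -0.0684; -0.0684 0.1964]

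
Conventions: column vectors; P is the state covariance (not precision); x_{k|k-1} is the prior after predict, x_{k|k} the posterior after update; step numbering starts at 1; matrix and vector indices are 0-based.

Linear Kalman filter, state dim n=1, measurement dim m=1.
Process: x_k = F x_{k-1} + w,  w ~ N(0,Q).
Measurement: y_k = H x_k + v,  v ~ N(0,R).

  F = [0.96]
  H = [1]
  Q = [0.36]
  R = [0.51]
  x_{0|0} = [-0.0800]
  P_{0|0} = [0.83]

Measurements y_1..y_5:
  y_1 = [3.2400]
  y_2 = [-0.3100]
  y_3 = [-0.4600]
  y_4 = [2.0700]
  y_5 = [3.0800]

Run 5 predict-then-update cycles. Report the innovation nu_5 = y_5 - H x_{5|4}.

step 1: x^-=[-0.0768]  P^-=[1.1249]  S=[1.6349]  K=[0.6881]  nu=[3.3168]  x^+=[2.2054]  P^+=[0.3509]
step 2: x^-=[2.1171]  P^-=[0.6834]  S=[1.1934]  K=[0.5726]  nu=[-2.4271]  x^+=[0.7272]  P^+=[0.2921]
step 3: x^-=[0.6982]  P^-=[0.6292]  S=[1.1392]  K=[0.5523]  nu=[-1.1582]  x^+=[0.0585]  P^+=[0.2817]
step 4: x^-=[0.0562]  P^-=[0.6196]  S=[1.1296]  K=[0.5485]  nu=[2.0138]  x^+=[1.1608]  P^+=[0.2797]
step 5: x^-=[1.1143]  P^-=[0.6178]  S=[1.1278]  K=[0.5478]  nu=[1.9657]  x^+=[2.1911]  P^+=[0.2794]

innov = [1.9657]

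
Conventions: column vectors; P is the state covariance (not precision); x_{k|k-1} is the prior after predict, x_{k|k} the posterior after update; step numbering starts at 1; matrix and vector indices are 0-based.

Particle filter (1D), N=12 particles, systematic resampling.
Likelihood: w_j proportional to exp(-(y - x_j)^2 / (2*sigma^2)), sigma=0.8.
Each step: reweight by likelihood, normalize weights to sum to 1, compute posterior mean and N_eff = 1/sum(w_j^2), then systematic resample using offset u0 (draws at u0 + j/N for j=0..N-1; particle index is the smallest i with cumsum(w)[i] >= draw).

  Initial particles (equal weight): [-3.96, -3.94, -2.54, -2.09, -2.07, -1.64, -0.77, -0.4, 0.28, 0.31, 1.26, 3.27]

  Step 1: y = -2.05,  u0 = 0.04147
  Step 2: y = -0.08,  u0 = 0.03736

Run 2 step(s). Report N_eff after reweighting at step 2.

step 1: w=[0.0136, 0.0144, 0.1951, 0.2351, 0.2353, 0.2064, 0.0654, 0.0281, 0.0034, 0.0030, 0.0000, 0.0000]  mean=-1.9831  Neff=5.0809  idx=[2, 2, 2, 3, 3, 3, 4, 4, 5, 5, 5, 6]
step 2: w=[0.0064, 0.0064, 0.0064, 0.0308, 0.0308, 0.0308, 0.0328, 0.0328, 0.1081, 0.1081, 0.1081, 0.4987]  mean=-1.2932  Neff=3.4625  idx=[3, 6, 8, 9, 9, 10, 11, 11, 11, 11, 11, 11]

N_eff = 3.4625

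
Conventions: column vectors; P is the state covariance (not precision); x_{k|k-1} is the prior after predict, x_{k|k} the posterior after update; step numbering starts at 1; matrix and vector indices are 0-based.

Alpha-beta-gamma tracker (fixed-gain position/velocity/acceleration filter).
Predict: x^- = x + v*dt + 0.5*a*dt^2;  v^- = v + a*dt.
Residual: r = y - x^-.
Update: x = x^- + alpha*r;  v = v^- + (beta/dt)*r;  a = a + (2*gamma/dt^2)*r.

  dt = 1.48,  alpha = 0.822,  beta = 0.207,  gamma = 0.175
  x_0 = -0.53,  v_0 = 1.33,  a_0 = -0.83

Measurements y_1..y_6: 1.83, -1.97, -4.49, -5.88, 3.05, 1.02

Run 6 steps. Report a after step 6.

step 1: x_pred=0.5294  r=1.3006  x^+=1.5985  v^+=0.2835  a^+=-0.6222
step 2: x_pred=1.3367  r=-3.3067  x^+=-1.3814  v^+=-1.0998  a^+=-1.1505
step 3: x_pred=-4.2692  r=-0.2208  x^+=-4.4507  v^+=-2.8335  a^+=-1.1858
step 4: x_pred=-9.9430  r=4.0630  x^+=-6.6032  v^+=-4.0202  a^+=-0.5366
step 5: x_pred=-13.1409  r=16.1909  x^+=0.1680  v^+=-2.5499  a^+=2.0505
step 6: x_pred=-1.3601  r=2.3801  x^+=0.5963  v^+=0.8177  a^+=2.4308

a_post = 2.4308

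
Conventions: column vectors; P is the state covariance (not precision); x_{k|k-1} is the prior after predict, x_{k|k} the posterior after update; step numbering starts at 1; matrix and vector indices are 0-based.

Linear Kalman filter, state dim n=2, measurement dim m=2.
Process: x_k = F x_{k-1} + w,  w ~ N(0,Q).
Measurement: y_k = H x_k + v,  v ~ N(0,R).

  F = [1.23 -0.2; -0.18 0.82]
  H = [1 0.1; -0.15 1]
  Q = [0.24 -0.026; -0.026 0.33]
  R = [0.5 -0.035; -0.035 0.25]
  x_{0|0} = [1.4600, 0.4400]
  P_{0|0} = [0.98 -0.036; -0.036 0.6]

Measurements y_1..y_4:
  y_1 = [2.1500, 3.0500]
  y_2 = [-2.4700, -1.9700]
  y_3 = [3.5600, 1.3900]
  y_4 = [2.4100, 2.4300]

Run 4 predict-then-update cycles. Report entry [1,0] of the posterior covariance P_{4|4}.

step 1: x^-=[1.7078, 0.0980]  P^-=[1.7644 -0.3790; -0.3790 0.7758]  S=[2.1963 -0.5954; -0.5954 1.1792]  K=[0.7393 -0.1726; 0.0628 0.7378]  nu=[0.4324, 3.2082]  x^+=[1.4739, 2.4922]  P^+=[0.3769 -0.0125; -0.0125 0.1804]
step 2: x^-=[1.3144, 1.7783]  P^-=[0.8236 -0.1521; -0.1521 0.4672]  S=[1.2979 -0.2616; -0.2616 0.7813]  K=[0.5917 -0.1546; 0.0485 0.6434]  nu=[-3.9623, -3.5511]  x^+=[-0.4810, -0.6986]  P^+=[0.3027 -0.0140; -0.0140 0.1570]
step 3: x^-=[-0.4519, -0.4863]  P^-=[0.7110 -0.1334; -0.1334 0.4495]  S=[1.1889 -0.2281; -0.2281 0.7555]  K=[0.5583 -0.1492; 0.0476 0.6358]  nu=[4.0605, 1.8085]  x^+=[1.5452, 0.8569]  P^+=[0.2857 -0.0140; -0.0140 0.1552]
step 4: x^-=[1.7292, 0.4246]  P^-=[0.6854 -0.1293; -0.1293 0.4477]  S=[1.1640 -0.2204; -0.2204 0.7519]  K=[0.5498 -0.1475; 0.0476 0.6352]  nu=[0.6384, 2.2648]  x^+=[1.7460, 1.8936]  P^+=[0.2814 -0.0139; -0.0139 0.1550]

P_post[1,0] = -0.0139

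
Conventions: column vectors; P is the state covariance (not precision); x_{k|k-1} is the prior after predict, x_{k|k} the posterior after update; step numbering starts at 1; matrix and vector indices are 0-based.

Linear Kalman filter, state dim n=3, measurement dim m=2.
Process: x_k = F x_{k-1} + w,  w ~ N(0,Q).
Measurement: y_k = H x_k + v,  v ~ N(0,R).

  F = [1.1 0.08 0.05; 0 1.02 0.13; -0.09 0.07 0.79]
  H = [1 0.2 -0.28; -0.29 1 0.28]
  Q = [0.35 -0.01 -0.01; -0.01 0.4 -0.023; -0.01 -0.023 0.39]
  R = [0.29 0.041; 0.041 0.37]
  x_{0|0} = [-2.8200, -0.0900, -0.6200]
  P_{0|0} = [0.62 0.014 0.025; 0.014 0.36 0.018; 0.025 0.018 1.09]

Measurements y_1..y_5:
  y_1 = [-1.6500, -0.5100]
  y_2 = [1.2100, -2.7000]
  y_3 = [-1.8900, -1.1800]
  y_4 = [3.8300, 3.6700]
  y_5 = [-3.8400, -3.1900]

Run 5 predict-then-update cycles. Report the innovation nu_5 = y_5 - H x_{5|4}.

innov = [-6.1932, -4.8689]

step 1: x^-=[-3.1402, -0.1724, -0.2423]  P^-=[1.1106 0.0468 -0.0025; 0.0468 0.7977 0.1277; -0.0025 0.1277 1.0753]  S=[1.5226 -0.1912; -0.1912 1.3902]  K=[0.7236 -0.0990; 0.1894 0.6158; -0.1463 0.2889]  nu=[1.4568, -1.1804]  x^+=[-1.9693, -0.6234, -0.7965]  P^+=[0.2724 0.0045 0.2412; 0.0045 0.2605 -0.0841; 0.2412 -0.0841 0.9105]
step 2: x^-=[-2.2559, -0.7394, -0.4956]  P^-=[0.7102 0.0516 0.2037; 0.0516 0.6641 0.0173; 0.2037 0.0173 0.9181]  S=[1.0034 0.0141; 0.0141 1.1125]  K=[0.6626 -0.0959; 0.1707 0.5857; -0.0525 0.1942]  nu=[3.4750, -2.4760]  x^+=[0.2842, -1.5965, -1.1590]  P^+=[0.2612 -0.0047 0.2574; -0.0047 0.2504 -0.1003; 0.2574 -0.1003 0.8737]
step 3: x^-=[0.1270, -1.7790, -1.0529]  P^-=[0.6966 0.0415 0.2156; 0.0415 0.6487 0.0003; 0.2156 0.0003 0.8910]  S=[0.9782 0.0158; 0.0158 1.0882]  K=[0.6605 -0.1016; 0.1656 0.5827; -0.0374 0.1726]  nu=[-1.9560, 0.9307]  x^+=[-1.2595, -1.5606, -0.8191]  P^+=[0.2607 -0.0068 0.2569; -0.0068 0.2493 -0.1032; 0.2569 -0.1032 0.8574]
step 4: x^-=[-1.5512, -1.6983, -0.6430]  P^-=[0.6954 0.0386 0.2142; 0.0386 0.6465 -0.0036; 0.2142 -0.0036 0.8805]  S=[0.9762 0.0142; 0.0142 1.0848]  K=[0.6603 -0.1036; 0.1646 0.5826; -0.0363 0.1671]  nu=[5.5409, 5.0985]  x^+=[1.5793, 2.1839, 0.0081]  P^+=[0.2600 -0.0072 0.2548; -0.0072 0.2492 -0.1035; 0.2548 -0.1035 0.8491]
step 5: x^-=[1.9123, 2.2286, 0.0171]  P^-=[0.6943 0.0379 0.2120; 0.0379 0.6462 -0.0047; 0.2120 -0.0047 0.8757]  S=[0.9757 0.0135; 0.0135 1.0842]  K=[0.6599 -0.1043; 0.1645 0.5826; -0.0372 0.1656]  nu=[-6.1932, -4.8689]  x^+=[-1.6671, -1.6268, -0.5586]  P^+=[0.2594 -0.0072 0.2532; -0.0072 0.2492 -0.1034; 0.2532 -0.1034 0.8448]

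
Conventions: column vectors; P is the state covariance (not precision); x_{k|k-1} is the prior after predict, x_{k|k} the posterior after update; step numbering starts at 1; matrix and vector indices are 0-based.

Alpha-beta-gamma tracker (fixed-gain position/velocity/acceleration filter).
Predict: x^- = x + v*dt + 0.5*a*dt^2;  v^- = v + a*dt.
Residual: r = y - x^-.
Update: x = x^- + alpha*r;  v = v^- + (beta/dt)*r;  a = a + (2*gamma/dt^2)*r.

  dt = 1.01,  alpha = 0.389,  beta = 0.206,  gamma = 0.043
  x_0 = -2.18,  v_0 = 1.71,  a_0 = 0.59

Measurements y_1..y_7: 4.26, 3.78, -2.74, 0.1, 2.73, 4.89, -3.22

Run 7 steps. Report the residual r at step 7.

resid = -5.8320

step 1: x_pred=-0.1520  r=4.4120  x^+=1.5643  v^+=3.2058  a^+=0.9620
step 2: x_pred=5.2928  r=-1.5128  x^+=4.7043  v^+=3.8688  a^+=0.8344
step 3: x_pred=9.0374  r=-11.7774  x^+=4.4560  v^+=2.3094  a^+=-0.1585
step 4: x_pred=6.7077  r=-6.6077  x^+=4.1373  v^+=0.8017  a^+=-0.7155
step 5: x_pred=4.5820  r=-1.8520  x^+=3.8616  v^+=-0.2988  a^+=-0.8717
step 6: x_pred=3.1152  r=1.7748  x^+=3.8056  v^+=-0.8172  a^+=-0.7221
step 7: x_pred=2.6120  r=-5.8320  x^+=0.3433  v^+=-2.7359  a^+=-1.2137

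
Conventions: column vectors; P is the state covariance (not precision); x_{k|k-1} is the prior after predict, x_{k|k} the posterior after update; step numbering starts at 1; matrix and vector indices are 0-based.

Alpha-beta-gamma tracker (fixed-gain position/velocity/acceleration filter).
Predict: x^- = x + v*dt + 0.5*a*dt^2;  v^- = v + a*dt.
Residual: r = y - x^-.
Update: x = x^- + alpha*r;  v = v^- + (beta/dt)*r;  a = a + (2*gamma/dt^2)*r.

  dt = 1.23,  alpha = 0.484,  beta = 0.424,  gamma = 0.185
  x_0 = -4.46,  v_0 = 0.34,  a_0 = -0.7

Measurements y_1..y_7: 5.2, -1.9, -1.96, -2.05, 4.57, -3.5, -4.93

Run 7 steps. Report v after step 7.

v_post = -1.5772

step 1: x_pred=-4.5713  r=9.7713  x^+=0.1580  v^+=2.8473  a^+=1.6897
step 2: x_pred=4.9384  r=-6.8384  x^+=1.6286  v^+=2.5684  a^+=0.0173
step 3: x_pred=4.8008  r=-6.7608  x^+=1.5286  v^+=0.2591  a^+=-1.6362
step 4: x_pred=0.6096  r=-2.6596  x^+=-0.6777  v^+=-2.6702  a^+=-2.2866
step 5: x_pred=-5.6917  r=10.2617  x^+=-0.7250  v^+=-1.9453  a^+=0.2230
step 6: x_pred=-2.9490  r=-0.5510  x^+=-3.2157  v^+=-1.8609  a^+=0.0883
step 7: x_pred=-5.4378  r=0.5078  x^+=-5.1920  v^+=-1.5772  a^+=0.2125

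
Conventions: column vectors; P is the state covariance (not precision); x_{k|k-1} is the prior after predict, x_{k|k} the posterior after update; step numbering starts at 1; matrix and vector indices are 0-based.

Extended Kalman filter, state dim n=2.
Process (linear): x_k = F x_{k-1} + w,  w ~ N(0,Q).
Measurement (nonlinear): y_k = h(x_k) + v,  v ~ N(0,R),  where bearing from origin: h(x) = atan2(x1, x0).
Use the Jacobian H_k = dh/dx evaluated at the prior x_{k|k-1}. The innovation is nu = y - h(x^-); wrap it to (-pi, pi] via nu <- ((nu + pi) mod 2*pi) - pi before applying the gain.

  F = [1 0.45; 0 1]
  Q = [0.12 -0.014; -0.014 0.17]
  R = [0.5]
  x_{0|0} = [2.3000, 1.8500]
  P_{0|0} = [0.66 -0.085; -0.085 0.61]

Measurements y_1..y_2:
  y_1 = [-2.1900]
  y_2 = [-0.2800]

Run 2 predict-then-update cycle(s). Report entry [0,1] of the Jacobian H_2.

H_jac[0,1] = 0.2350

step 1: x^-=[3.1325, 1.8500]  P^-=[0.8270 0.1755; 0.1755 0.7800]  H_jac=[-0.1398 0.2367]  S=[0.5482]  K=[-0.1351; 0.2920]  nu=[-2.7235]  x^+=[3.5004, 1.0548]  P^+=[0.8170 0.1971; 0.1971 0.7333]
step 2: x^-=[3.9751, 1.0548]  P^-=[1.2629 0.5131; 0.5131 0.9033]  H_jac=[-0.0624 0.2350]  S=[0.5398]  K=[0.0775; 0.3340]  nu=[-0.5394]  x^+=[3.9333, 0.8746]  P^+=[1.2597 0.4991; 0.4991 0.8430]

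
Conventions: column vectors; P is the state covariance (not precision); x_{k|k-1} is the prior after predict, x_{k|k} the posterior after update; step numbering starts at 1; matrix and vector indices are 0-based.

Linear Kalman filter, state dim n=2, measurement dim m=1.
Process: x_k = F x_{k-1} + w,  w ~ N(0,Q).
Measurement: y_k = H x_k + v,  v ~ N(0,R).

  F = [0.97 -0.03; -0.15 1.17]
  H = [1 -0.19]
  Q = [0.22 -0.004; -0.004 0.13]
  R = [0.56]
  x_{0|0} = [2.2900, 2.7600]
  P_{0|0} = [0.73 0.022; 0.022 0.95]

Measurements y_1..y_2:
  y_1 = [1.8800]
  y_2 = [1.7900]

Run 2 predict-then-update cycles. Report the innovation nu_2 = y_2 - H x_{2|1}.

step 1: x^-=[2.1385, 2.8857]  P^-=[0.9064 -0.1185; -0.1185 1.4392]  S=[1.5634]  K=[0.5942; -0.2507]  nu=[0.2898]  x^+=[2.3107, 2.8131]  P^+=[0.3545 0.1144; 0.1144 1.3409]
step 2: x^-=[2.1570, 2.9447]  P^-=[0.5481 0.0277; 0.0277 1.9334]  S=[1.1673]  K=[0.4650; -0.2910]  nu=[0.1925]  x^+=[2.2465, 2.8887]  P^+=[0.2957 0.1856; 0.1856 1.8346]

innov = [0.1925]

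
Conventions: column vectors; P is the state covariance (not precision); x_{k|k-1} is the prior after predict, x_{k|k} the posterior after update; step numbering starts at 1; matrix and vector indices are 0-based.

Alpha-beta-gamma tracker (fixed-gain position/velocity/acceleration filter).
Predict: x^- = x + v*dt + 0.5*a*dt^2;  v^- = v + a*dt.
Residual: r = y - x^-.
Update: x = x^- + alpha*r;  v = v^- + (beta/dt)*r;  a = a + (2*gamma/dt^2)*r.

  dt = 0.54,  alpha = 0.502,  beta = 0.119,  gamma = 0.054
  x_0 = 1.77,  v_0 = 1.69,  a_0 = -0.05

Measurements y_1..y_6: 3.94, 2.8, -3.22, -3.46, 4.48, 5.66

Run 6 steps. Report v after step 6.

step 1: x_pred=2.6753  r=1.2647  x^+=3.3102  v^+=1.9417  a^+=0.4184
step 2: x_pred=4.4197  r=-1.6197  x^+=3.6066  v^+=1.8107  a^+=-0.1815
step 3: x_pred=4.5579  r=-7.7779  x^+=0.6534  v^+=-0.0013  a^+=-3.0622
step 4: x_pred=0.2062  r=-3.6662  x^+=-1.6342  v^+=-2.4628  a^+=-4.4201
step 5: x_pred=-3.6086  r=8.0886  x^+=0.4519  v^+=-3.0672  a^+=-1.4243
step 6: x_pred=-1.4121  r=7.0721  x^+=2.1381  v^+=-2.2778  a^+=1.1950

v_post = -2.2778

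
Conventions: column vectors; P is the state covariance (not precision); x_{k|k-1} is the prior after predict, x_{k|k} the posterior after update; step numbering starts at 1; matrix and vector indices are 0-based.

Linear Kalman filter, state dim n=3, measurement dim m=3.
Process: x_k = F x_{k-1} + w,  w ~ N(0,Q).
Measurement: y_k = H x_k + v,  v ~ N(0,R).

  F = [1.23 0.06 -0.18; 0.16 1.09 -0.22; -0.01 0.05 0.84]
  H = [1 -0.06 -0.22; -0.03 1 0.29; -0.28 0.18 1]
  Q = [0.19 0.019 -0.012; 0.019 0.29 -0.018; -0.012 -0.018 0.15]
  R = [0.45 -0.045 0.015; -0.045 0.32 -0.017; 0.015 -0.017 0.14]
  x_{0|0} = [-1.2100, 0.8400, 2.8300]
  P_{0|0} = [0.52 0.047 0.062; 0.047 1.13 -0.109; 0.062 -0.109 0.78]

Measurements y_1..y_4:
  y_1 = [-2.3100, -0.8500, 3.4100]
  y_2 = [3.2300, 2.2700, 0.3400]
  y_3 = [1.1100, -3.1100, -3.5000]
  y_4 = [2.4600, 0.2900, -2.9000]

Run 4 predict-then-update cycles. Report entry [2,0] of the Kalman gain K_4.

step 1: x^-=[-1.9473, 0.0994, 2.4313]  P^-=[0.9879 0.2939 -0.0704; 0.2939 1.7479 -0.1917; -0.0704 -0.1917 0.6930]  S=[1.4684 0.0953 -0.4308; 0.0953 1.9995 0.2292; -0.4308 0.2292 0.9079]  K=[0.6541 0.0951 -0.0376; 0.0601 0.8555 -0.1426; 0.1024 -0.0931 0.8191]  nu=[0.1782, -1.7129, 0.4156]  x^+=[-2.0092, -1.4145, 2.9493]  P^+=[0.3089 -0.0159 0.0923; -0.0159 0.2997 -0.0920; 0.0923 -0.0920 0.1602]
step 2: x^-=[-3.0871, -2.5121, 2.4268]  P^-=[0.6223 0.0759 0.0516; 0.0759 0.6938 -0.1023; 0.0516 -0.1023 0.2545]  S=[1.0526 -0.0059 -0.1428; -0.0059 0.9709 0.0518; -0.1428 0.0518 0.3924]  K=[0.5653 0.0822 -0.0828; 0.0483 0.6856 -0.0697; 0.0832 -0.0627 0.6034]  nu=[6.7003, 3.9857, -2.4990]  x^+=[1.2354, 0.7188, 1.2263]  P^+=[0.2645 -0.0105 0.0714; -0.0105 0.2373 -0.0664; 0.0714 -0.0664 0.1187]
step 3: x^-=[1.3420, 0.7114, 1.0537]  P^-=[0.5632 0.0696 0.0381; 0.0696 0.6076 -0.0777; 0.0381 -0.0777 0.2276]  S=[0.9992 -0.0134 -0.1375; -0.0134 0.8974 0.0573; -0.1375 0.0573 0.3752]  K=[0.5383 0.0856 -0.1013; 0.0524 0.6535 -0.0480; 0.0710 -0.0499 0.5747]  nu=[0.0425, -4.0867, -4.3060]  x^+=[1.4512, -1.7504, -1.2142]  P^+=[0.2505 -0.0061 0.0637; -0.0061 0.2246 -0.0592; 0.0637 -0.0592 0.1109]
step 4: x^-=[1.8985, -1.4086, -1.1219]  P^-=[0.5456 0.0725 0.0319; 0.0725 0.5904 -0.0715; 0.0319 -0.0715 0.2228]  S=[0.9838 -0.0119 -0.1379; -0.0119 0.8832 0.0590; -0.1379 0.0590 0.3738]  K=[0.5290 0.0883 -0.1072; 0.0555 0.6461 -0.0427; 0.0662 -0.0460 0.5694]  nu=[0.2301, 2.0809, -0.9929]  x^+=[2.3106, -0.0089, -1.7678]  P^+=[0.2456 -0.0040 0.0609; -0.0040 0.2214 -0.0571; 0.0609 -0.0571 0.1088]

K[2,0] = 0.0662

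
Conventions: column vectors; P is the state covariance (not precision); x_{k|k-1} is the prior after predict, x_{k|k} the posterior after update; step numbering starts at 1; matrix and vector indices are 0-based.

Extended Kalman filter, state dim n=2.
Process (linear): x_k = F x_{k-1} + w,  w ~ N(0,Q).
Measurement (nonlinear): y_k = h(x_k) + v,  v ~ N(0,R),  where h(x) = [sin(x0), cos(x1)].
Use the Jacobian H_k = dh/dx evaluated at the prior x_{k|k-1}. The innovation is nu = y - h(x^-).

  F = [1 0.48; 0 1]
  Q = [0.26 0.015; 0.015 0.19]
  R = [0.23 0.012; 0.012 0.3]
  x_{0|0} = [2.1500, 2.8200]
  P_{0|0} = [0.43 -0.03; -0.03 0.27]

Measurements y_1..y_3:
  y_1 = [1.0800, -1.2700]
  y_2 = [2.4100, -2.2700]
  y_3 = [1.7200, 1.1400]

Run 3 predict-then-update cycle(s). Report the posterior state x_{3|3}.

x_post = [1.6519, 1.1609]

step 1: x^-=[3.5036, 2.8200]  P^-=[0.7234 0.1146; 0.1146 0.4600]  H_jac=[-0.9352 0.0000; 0.0000 -0.3161]  S=[0.8627 0.0459; 0.0459 0.3460]  K=[-0.7842 -0.0007; -0.1026 -0.4067]  nu=[1.4342, -0.3213]  x^+=[2.3792, 2.8035]  P^+=[0.1929 0.0305; 0.0305 0.3899]
step 2: x^-=[3.7249, 2.8035]  P^-=[0.5719 0.2326; 0.2326 0.5799]  H_jac=[-0.8347 0.0000; 0.0000 -0.3317]  S=[0.6284 0.0764; 0.0764 0.3638]  K=[-0.7531 -0.0539; -0.2511 -0.4760]  nu=[2.9608, -1.3266]  x^+=[1.5668, 2.6916]  P^+=[0.2083 0.0760; 0.0760 0.4396]
step 3: x^-=[2.8588, 2.6916]  P^-=[0.6426 0.3020; 0.3020 0.6296]  H_jac=[-0.9603 0.0000; 0.0000 -0.4349]  S=[0.8225 0.1381; 0.1381 0.4191]  K=[-0.7384 -0.0700; -0.2571 -0.5686]  nu=[1.4410, 2.0405]  x^+=[1.6519, 1.1609]  P^+=[0.1777 0.0687; 0.0687 0.3993]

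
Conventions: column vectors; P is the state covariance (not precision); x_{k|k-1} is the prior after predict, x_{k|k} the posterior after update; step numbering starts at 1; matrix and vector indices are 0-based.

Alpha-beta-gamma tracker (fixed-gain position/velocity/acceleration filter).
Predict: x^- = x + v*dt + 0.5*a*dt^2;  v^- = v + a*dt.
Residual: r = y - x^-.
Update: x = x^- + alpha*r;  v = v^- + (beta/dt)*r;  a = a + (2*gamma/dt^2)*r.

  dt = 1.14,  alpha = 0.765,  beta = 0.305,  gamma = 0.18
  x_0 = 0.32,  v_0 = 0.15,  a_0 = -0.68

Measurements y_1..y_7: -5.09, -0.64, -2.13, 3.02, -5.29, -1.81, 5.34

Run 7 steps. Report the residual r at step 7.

step 1: x_pred=0.0491  r=-5.1391  x^+=-3.8823  v^+=-2.0001  a^+=-2.1036
step 2: x_pred=-7.5294  r=6.8894  x^+=-2.2590  v^+=-2.5550  a^+=-0.1952
step 3: x_pred=-5.2985  r=3.1685  x^+=-2.8746  v^+=-1.9298  a^+=0.6825
step 4: x_pred=-4.6310  r=7.6510  x^+=1.2220  v^+=0.8953  a^+=2.8019
step 5: x_pred=4.0634  r=-9.3534  x^+=-3.0920  v^+=1.5871  a^+=0.2110
step 6: x_pred=-1.1456  r=-0.6644  x^+=-1.6539  v^+=1.6499  a^+=0.0269
step 7: x_pred=0.2445  r=5.0955  x^+=4.1426  v^+=3.0438  a^+=1.4384

resid = 5.0955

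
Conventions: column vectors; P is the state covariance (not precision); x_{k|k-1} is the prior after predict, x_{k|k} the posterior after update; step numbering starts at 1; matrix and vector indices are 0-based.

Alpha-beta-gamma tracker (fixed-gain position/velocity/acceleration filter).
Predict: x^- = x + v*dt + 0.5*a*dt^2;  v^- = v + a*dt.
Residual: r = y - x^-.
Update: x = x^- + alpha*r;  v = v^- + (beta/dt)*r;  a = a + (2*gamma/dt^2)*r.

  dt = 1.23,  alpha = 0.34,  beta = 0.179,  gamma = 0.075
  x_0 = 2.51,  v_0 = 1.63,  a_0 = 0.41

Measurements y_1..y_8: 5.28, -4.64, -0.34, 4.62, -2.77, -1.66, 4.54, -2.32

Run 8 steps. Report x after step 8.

step 1: x_pred=4.8250  r=0.4550  x^+=4.9797  v^+=2.2005  a^+=0.4551
step 2: x_pred=8.0306  r=-12.6706  x^+=3.7226  v^+=0.9164  a^+=-0.8012
step 3: x_pred=4.2437  r=-4.5837  x^+=2.6852  v^+=-0.7361  a^+=-1.2556
step 4: x_pred=0.8300  r=3.7900  x^+=2.1186  v^+=-1.7290  a^+=-0.8798
step 5: x_pred=-0.6736  r=-2.0964  x^+=-1.3864  v^+=-3.1163  a^+=-1.0877
step 6: x_pred=-6.0422  r=4.3822  x^+=-4.5522  v^+=-3.8164  a^+=-0.6532
step 7: x_pred=-9.7405  r=14.2805  x^+=-4.8852  v^+=-2.5416  a^+=0.7627
step 8: x_pred=-7.4345  r=5.1145  x^+=-5.6955  v^+=-0.8593  a^+=1.2697

x_post = -5.6955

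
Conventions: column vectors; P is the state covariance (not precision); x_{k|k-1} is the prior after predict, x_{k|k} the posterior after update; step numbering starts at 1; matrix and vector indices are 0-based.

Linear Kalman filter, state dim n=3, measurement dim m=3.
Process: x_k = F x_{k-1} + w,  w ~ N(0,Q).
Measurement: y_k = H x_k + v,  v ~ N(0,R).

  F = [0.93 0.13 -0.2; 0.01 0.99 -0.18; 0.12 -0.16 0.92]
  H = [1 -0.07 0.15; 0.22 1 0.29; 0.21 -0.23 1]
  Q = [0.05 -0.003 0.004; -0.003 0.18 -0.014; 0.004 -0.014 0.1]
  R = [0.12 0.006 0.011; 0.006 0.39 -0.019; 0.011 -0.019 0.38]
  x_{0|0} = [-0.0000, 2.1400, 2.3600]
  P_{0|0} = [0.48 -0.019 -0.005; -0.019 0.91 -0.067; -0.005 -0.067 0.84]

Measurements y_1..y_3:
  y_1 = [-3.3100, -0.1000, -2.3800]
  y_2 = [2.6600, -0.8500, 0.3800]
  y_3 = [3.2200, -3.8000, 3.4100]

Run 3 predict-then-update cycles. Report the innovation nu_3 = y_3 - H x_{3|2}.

step 1: x^-=[-0.1938, 1.6938, 1.8288]  P^-=[0.5149 0.1470 -0.1277; 0.1470 1.1227 -0.3618; -0.1277 -0.3618 0.8605]  S=[0.6085 0.1347 0.1364; 0.1347 1.4485 -0.3540; 0.1364 -0.3540 1.4212]  K=[0.8087 0.0541 -0.1017; -0.0719 0.6730 -0.2400; -0.1257 0.0803 0.6772]  nu=[-3.2720, -2.2815, -3.7785]  x^+=[-2.5788, 1.3006, -0.5021]  P^+=[0.1048 0.0189 -0.0485; 0.0189 0.2756 -0.0454; -0.0485 -0.0454 0.2542]
step 2: x^-=[-2.1287, 1.3522, -0.9795]  P^-=[0.1804 0.0782 -0.0865; 0.0782 0.4751 -0.1394; -0.0865 -0.1394 0.3256]  S=[0.2761 0.0576 0.0116; 0.0576 0.8437 -0.1674; 0.0116 -0.1674 0.7590]  K=[0.5790 0.0537 -0.0847; -0.0083 0.4972 -0.1962; -0.1248 0.0228 0.4543]  nu=[5.0303, -1.4498, 2.1175]  x^+=[0.5266, 0.1739, -0.6784]  P^+=[0.0760 0.0204 -0.0381; 0.0204 0.2051 -0.0412; -0.0381 -0.0412 0.1694]
step 3: x^-=[0.6480, 0.2996, -0.5888]  P^-=[0.1472 0.0645 -0.0636; 0.0645 0.4017 -0.1103; -0.0636 -0.1103 0.2526]  S=[0.2491 0.0500 0.0164; 0.0500 0.7764 -0.1418; 0.0164 -0.1418 0.6781]  K=[0.5285 0.0540 -0.0716; -0.0007 0.4612 -0.1824; -0.1009 0.0130 0.3954]  nu=[2.6813, -4.0714, 3.9316]  x^+=[1.5639, -2.2971, 0.6422]  P^+=[0.0692 0.0198 -0.0324; 0.0198 0.1901 -0.0385; -0.0324 -0.0385 0.1468]

innov = [2.6813, -4.0714, 3.9316]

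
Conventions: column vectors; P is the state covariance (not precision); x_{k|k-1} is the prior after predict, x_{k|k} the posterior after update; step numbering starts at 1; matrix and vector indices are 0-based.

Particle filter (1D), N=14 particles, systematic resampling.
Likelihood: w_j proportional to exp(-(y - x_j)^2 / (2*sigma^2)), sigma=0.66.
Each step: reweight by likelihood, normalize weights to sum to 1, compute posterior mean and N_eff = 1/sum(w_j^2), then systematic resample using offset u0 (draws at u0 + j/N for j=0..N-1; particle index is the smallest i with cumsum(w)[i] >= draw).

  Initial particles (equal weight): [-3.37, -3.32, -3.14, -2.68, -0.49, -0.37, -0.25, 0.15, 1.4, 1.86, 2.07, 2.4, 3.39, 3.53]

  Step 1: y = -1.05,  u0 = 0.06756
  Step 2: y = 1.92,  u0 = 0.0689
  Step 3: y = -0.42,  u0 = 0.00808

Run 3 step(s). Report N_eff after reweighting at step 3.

step 1: w=[0.0010, 0.0013, 0.0033, 0.0235, 0.3459, 0.2916, 0.2378, 0.0949, 0.0005, 0.0000, 0.0000, 0.0000, 0.0000, 0.0000]  mean=-0.4030  Neff=3.6922  idx=[4, 4, 4, 4, 4, 5, 5, 5, 5, 6, 6, 6, 7, 7]
step 2: w=[0.0151, 0.0151, 0.0151, 0.0151, 0.0151, 0.0288, 0.0288, 0.0288, 0.0288, 0.0532, 0.0532, 0.0532, 0.3249, 0.3249]  mean=-0.0220  Neff=4.4630  idx=[4, 7, 9, 10, 12, 12, 12, 12, 12, 13, 13, 13, 13, 13]
step 3: w=[0.0920, 0.0922, 0.0895, 0.0895, 0.0637, 0.0637, 0.0637, 0.0637, 0.0637, 0.0637, 0.0637, 0.0637, 0.0637, 0.0637]  mean=-0.0284  Neff=13.5997  idx=[0, 0, 1, 2, 3, 4, 5, 6, 7, 8, 9, 10, 11, 13]

N_eff = 13.5997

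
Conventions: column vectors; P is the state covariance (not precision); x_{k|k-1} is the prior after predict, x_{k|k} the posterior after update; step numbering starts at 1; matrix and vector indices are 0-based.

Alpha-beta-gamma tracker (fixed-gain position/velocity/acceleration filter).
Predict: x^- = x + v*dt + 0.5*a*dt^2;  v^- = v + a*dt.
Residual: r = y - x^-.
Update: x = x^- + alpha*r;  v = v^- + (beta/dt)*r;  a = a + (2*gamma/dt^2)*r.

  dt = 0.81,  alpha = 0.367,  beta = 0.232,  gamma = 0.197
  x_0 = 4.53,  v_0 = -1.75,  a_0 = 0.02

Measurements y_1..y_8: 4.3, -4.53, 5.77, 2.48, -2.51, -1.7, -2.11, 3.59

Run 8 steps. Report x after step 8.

x_post = 2.4360

step 1: x_pred=3.1191  r=1.1809  x^+=3.5525  v^+=-1.3956  a^+=0.7292
step 2: x_pred=2.6613  r=-7.1913  x^+=0.0221  v^+=-2.8646  a^+=-3.5893
step 3: x_pred=-3.4758  r=9.2458  x^+=-0.0826  v^+=-3.1238  a^+=1.9629
step 4: x_pred=-1.9689  r=4.4489  x^+=-0.3362  v^+=-0.2596  a^+=4.6346
step 5: x_pred=0.9739  r=-3.4839  x^+=-0.3047  v^+=2.4966  a^+=2.5424
step 6: x_pred=2.5516  r=-4.2516  x^+=0.9913  v^+=3.3382  a^+=-0.0107
step 7: x_pred=3.6917  r=-5.8017  x^+=1.5625  v^+=1.6678  a^+=-3.4947
step 8: x_pred=1.7669  r=1.8231  x^+=2.4360  v^+=-0.6408  a^+=-2.3999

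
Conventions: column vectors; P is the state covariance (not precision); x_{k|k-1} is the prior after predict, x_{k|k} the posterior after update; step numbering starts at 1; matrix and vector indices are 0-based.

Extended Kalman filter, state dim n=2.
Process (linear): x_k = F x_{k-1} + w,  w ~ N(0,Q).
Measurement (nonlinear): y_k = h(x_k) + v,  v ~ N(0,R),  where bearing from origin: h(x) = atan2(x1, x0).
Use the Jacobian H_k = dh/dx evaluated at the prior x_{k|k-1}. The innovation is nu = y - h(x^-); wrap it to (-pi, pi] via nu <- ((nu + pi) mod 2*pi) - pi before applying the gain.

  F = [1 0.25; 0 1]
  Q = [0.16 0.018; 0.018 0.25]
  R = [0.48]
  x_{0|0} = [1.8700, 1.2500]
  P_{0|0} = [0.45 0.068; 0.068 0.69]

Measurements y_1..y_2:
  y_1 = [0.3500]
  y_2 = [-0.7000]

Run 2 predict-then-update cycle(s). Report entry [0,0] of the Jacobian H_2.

step 1: x^-=[2.1825, 1.2500]  P^-=[0.6871 0.2585; 0.2585 0.9400]  H_jac=[-0.1976 0.3450]  S=[0.5835]  K=[-0.0799; 0.4683]  nu=[-0.1701]  x^+=[2.1961, 1.1703]  P^+=[0.6834 0.2803; 0.2803 0.8120]
step 2: x^-=[2.4887, 1.1703]  P^-=[1.0343 0.5013; 0.5013 1.0620]  H_jac=[-0.1547 0.3291]  S=[0.5687]  K=[0.0086; 0.4781]  nu=[-1.1396]  x^+=[2.4788, 0.6255]  P^+=[1.0343 0.4990; 0.4990 0.9321]

H_jac[0,0] = -0.1547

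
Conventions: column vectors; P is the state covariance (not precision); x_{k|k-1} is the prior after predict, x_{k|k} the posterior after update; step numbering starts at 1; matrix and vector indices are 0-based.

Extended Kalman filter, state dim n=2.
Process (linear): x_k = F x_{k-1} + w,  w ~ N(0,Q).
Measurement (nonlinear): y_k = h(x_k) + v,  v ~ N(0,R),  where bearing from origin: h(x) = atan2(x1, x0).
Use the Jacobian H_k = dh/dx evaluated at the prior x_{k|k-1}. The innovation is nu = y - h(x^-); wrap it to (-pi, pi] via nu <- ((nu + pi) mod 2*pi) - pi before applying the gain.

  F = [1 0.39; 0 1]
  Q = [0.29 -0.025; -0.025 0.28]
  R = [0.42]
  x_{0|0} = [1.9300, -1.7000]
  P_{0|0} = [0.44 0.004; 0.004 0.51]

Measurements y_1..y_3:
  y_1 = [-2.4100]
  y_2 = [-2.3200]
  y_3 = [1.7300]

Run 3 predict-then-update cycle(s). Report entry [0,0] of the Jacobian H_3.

step 1: x^-=[1.2670, -1.7000]  P^-=[0.8107 0.1779; 0.1779 0.7900]  H_jac=[0.3782 0.2819]  S=[0.6366]  K=[0.5603; 0.4554]  nu=[-1.4797]  x^+=[0.4379, -2.3739]  P^+=[0.6108 0.0154; 0.0154 0.6580]
step 2: x^-=[-0.4879, -2.3739]  P^-=[1.0129 0.2470; 0.2470 0.9380]  H_jac=[0.4042 -0.0831]  S=[0.5753]  K=[0.6759; 0.0381]  nu=[-0.5465]  x^+=[-0.8573, -2.3947]  P^+=[0.7501 0.2322; 0.2322 0.9371]
step 3: x^-=[-1.7912, -2.3947]  P^-=[1.3638 0.5727; 0.5727 1.2171]  H_jac=[0.2678 -0.2003]  S=[0.5052]  K=[0.4958; -0.1790]  nu=[-2.3402]  x^+=[-2.9515, -1.9758]  P^+=[1.2396 0.6175; 0.6175 1.2009]

H_jac[0,0] = 0.2678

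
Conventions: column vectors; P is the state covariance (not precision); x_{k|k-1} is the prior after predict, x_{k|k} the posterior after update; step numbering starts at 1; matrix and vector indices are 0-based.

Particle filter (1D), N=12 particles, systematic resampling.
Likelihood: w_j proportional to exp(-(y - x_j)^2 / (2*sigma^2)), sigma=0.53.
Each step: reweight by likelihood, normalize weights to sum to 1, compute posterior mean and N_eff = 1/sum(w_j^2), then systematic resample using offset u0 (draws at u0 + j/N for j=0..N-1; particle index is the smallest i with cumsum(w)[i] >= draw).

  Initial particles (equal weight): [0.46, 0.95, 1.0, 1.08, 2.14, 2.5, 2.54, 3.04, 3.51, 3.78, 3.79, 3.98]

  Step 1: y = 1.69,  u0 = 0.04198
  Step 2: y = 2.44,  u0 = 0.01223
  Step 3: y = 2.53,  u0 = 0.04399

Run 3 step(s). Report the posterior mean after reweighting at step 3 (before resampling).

step 1: w=[0.0249, 0.1389, 0.1577, 0.1898, 0.2567, 0.1145, 0.1017, 0.0144, 0.0010, 0.0002, 0.0001, 0.0000]  mean=1.6486  Neff=5.8689  idx=[1, 1, 2, 2, 3, 3, 4, 4, 4, 5, 5, 6]
step 2: w=[0.0034, 0.0034, 0.0044, 0.0044, 0.0065, 0.0065, 0.1498, 0.1498, 0.1498, 0.1747, 0.1747, 0.1727]  mean=2.3030  Neff=6.3171  idx=[3, 6, 7, 7, 8, 8, 9, 9, 10, 10, 11, 11]
step 3: w=[0.0016, 0.0777, 0.0777, 0.0777, 0.0777, 0.0777, 0.1016, 0.1016, 0.1016, 0.1016, 0.1018, 0.1018]  mean=2.3660  Neff=10.8460  idx=[1, 2, 3, 4, 5, 6, 7, 8, 9, 9, 10, 11]

post_mean = 2.3660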